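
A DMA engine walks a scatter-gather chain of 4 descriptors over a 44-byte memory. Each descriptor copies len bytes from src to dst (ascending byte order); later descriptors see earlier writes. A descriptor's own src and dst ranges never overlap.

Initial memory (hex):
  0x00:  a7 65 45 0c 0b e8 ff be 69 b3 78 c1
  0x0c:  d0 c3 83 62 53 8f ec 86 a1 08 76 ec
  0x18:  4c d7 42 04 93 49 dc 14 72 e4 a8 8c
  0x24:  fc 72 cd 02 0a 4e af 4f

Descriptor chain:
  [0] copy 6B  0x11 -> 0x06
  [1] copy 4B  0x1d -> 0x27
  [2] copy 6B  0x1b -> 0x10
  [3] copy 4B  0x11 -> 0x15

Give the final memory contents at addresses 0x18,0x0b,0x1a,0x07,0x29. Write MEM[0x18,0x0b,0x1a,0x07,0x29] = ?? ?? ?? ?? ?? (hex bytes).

MEM[0x18,0x0b,0x1a,0x07,0x29] = 14 76 42 ec 14

[0] 0x11->0x06 len=6 : 8f ec 86 a1 08 76
[1] 0x1d->0x27 len=4 : 49 dc 14 72
[2] 0x1b->0x10 len=6 : 04 93 49 dc 14 72
[3] 0x11->0x15 len=4 : 93 49 dc 14
query mem[0x18]=0x14, mem[0x0b]=0x76, mem[0x1a]=0x42, mem[0x07]=0xec, mem[0x29]=0x14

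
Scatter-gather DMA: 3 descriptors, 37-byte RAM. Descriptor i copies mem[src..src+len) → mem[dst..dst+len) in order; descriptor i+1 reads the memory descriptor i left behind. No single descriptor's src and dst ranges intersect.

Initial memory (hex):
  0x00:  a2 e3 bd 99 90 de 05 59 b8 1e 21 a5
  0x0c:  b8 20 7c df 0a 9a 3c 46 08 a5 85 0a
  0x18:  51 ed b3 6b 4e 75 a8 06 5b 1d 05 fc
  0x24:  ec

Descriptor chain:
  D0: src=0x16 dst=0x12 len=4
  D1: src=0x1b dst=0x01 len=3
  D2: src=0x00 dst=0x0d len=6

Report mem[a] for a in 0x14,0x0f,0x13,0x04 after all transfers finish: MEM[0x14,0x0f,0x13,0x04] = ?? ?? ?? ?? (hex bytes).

MEM[0x14,0x0f,0x13,0x04] = 51 4e 0a 90

#0 dst[0x12+4] := {0x85,0x0a,0x51,0xed}
#1 dst[0x01+3] := {0x6b,0x4e,0x75}
#2 dst[0x0d+6] := {0xa2,0x6b,0x4e,0x75,0x90,0xde}
query mem[0x14]=0x51, mem[0x0f]=0x4e, mem[0x13]=0x0a, mem[0x04]=0x90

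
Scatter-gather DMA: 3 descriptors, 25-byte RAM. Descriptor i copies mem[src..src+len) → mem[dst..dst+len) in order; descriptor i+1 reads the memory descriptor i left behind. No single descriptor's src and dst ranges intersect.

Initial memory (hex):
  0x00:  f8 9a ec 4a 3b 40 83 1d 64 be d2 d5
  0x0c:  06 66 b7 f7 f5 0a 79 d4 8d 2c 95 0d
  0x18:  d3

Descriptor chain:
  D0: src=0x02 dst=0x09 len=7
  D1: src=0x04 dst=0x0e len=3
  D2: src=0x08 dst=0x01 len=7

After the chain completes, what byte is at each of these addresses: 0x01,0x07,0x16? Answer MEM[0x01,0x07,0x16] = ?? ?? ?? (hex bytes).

MEM[0x01,0x07,0x16] = 64 3b 95

[0] 0x02->0x09 len=7 : ec 4a 3b 40 83 1d 64
[1] 0x04->0x0e len=3 : 3b 40 83
[2] 0x08->0x01 len=7 : 64 ec 4a 3b 40 83 3b
query mem[0x01]=0x64, mem[0x07]=0x3b, mem[0x16]=0x95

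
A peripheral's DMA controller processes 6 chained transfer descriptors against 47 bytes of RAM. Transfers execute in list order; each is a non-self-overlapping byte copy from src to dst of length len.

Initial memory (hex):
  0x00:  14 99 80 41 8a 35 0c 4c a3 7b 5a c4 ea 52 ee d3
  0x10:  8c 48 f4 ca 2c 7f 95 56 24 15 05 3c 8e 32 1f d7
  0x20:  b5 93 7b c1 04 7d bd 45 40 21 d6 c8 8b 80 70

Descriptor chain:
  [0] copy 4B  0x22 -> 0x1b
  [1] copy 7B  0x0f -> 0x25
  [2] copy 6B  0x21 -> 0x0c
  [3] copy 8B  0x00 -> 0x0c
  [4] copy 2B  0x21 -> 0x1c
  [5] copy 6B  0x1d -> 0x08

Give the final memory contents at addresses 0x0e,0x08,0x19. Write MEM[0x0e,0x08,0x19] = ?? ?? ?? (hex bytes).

MEM[0x0e,0x08,0x19] = 80 7b 15

#0 dst[0x1b+4] := {0x7b,0xc1,0x04,0x7d}
#1 dst[0x25+7] := {0xd3,0x8c,0x48,0xf4,0xca,0x2c,0x7f}
#2 dst[0x0c+6] := {0x93,0x7b,0xc1,0x04,0xd3,0x8c}
#3 dst[0x0c+8] := {0x14,0x99,0x80,0x41,0x8a,0x35,0x0c,0x4c}
#4 dst[0x1c+2] := {0x93,0x7b}
#5 dst[0x08+6] := {0x7b,0x7d,0xd7,0xb5,0x93,0x7b}
query mem[0x0e]=0x80, mem[0x08]=0x7b, mem[0x19]=0x15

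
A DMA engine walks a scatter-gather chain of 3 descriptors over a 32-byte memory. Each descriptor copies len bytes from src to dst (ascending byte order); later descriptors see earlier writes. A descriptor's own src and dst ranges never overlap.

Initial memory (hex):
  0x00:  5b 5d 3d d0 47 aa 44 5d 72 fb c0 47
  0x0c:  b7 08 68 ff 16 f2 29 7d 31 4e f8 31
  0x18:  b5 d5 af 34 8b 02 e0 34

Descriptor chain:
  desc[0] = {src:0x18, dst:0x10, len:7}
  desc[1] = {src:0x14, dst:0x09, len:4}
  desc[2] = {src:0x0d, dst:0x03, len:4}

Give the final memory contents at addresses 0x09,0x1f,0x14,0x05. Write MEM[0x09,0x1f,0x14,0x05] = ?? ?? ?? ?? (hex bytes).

MEM[0x09,0x1f,0x14,0x05] = 8b 34 8b ff

  after D0: wrote 7B at 0x10 = b5d5af348b02e0
  after D1: wrote 4B at 0x09 = 8b02e031
  after D2: wrote 4B at 0x03 = 0868ffb5
query mem[0x09]=0x8b, mem[0x1f]=0x34, mem[0x14]=0x8b, mem[0x05]=0xff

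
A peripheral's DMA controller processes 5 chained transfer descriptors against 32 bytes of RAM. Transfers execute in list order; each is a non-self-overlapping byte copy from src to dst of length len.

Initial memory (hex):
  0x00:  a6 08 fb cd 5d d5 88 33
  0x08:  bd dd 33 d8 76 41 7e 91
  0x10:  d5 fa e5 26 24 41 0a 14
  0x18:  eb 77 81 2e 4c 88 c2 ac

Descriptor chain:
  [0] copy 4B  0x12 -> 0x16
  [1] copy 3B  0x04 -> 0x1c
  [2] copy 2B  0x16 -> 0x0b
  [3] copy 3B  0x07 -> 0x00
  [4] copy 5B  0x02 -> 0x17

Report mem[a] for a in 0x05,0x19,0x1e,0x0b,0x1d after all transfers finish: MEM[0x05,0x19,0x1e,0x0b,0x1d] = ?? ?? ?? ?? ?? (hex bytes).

MEM[0x05,0x19,0x1e,0x0b,0x1d] = d5 5d 88 e5 d5

#0 dst[0x16+4] := {0xe5,0x26,0x24,0x41}
#1 dst[0x1c+3] := {0x5d,0xd5,0x88}
#2 dst[0x0b+2] := {0xe5,0x26}
#3 dst[0x00+3] := {0x33,0xbd,0xdd}
#4 dst[0x17+5] := {0xdd,0xcd,0x5d,0xd5,0x88}
query mem[0x05]=0xd5, mem[0x19]=0x5d, mem[0x1e]=0x88, mem[0x0b]=0xe5, mem[0x1d]=0xd5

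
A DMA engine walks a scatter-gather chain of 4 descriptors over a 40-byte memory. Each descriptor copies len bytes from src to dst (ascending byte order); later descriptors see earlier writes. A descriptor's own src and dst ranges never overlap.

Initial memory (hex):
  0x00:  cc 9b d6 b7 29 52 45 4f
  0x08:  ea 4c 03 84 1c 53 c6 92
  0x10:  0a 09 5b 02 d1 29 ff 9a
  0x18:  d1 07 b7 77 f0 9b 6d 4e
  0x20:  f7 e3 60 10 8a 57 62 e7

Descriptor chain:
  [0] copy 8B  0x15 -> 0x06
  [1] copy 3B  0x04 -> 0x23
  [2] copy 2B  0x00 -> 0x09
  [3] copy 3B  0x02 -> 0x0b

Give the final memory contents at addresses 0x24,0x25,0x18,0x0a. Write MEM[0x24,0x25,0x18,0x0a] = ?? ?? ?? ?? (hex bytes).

MEM[0x24,0x25,0x18,0x0a] = 52 29 d1 9b

#0 dst[0x06+8] := {0x29,0xff,0x9a,0xd1,0x07,0xb7,0x77,0xf0}
#1 dst[0x23+3] := {0x29,0x52,0x29}
#2 dst[0x09+2] := {0xcc,0x9b}
#3 dst[0x0b+3] := {0xd6,0xb7,0x29}
query mem[0x24]=0x52, mem[0x25]=0x29, mem[0x18]=0xd1, mem[0x0a]=0x9b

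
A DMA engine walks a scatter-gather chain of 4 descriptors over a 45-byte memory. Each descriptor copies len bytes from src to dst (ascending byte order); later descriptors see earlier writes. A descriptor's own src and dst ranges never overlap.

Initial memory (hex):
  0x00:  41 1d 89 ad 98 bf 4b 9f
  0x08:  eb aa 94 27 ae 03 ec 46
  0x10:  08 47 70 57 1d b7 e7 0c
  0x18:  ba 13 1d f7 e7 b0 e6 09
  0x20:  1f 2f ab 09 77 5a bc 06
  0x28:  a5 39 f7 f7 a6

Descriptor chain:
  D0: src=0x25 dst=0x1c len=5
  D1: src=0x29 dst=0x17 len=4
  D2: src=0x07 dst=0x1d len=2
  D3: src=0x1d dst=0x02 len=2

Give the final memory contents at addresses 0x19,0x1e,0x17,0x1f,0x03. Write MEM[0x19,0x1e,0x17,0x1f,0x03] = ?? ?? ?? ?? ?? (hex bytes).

[0] 0x25->0x1c len=5 : 5a bc 06 a5 39
[1] 0x29->0x17 len=4 : 39 f7 f7 a6
[2] 0x07->0x1d len=2 : 9f eb
[3] 0x1d->0x02 len=2 : 9f eb
query mem[0x19]=0xf7, mem[0x1e]=0xeb, mem[0x17]=0x39, mem[0x1f]=0xa5, mem[0x03]=0xeb

MEM[0x19,0x1e,0x17,0x1f,0x03] = f7 eb 39 a5 eb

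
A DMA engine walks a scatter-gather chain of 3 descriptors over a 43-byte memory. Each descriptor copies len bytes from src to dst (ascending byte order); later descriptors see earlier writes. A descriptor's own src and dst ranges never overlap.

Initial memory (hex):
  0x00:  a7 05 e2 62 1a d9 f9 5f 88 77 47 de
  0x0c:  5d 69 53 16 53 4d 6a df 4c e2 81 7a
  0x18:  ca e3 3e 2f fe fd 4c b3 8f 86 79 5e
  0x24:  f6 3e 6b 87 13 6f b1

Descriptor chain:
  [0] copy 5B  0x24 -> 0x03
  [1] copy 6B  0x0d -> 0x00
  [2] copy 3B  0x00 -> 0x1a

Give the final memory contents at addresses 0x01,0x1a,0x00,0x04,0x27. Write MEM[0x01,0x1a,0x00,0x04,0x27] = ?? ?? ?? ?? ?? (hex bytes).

MEM[0x01,0x1a,0x00,0x04,0x27] = 53 69 69 4d 87

#0 dst[0x03+5] := {0xf6,0x3e,0x6b,0x87,0x13}
#1 dst[0x00+6] := {0x69,0x53,0x16,0x53,0x4d,0x6a}
#2 dst[0x1a+3] := {0x69,0x53,0x16}
query mem[0x01]=0x53, mem[0x1a]=0x69, mem[0x00]=0x69, mem[0x04]=0x4d, mem[0x27]=0x87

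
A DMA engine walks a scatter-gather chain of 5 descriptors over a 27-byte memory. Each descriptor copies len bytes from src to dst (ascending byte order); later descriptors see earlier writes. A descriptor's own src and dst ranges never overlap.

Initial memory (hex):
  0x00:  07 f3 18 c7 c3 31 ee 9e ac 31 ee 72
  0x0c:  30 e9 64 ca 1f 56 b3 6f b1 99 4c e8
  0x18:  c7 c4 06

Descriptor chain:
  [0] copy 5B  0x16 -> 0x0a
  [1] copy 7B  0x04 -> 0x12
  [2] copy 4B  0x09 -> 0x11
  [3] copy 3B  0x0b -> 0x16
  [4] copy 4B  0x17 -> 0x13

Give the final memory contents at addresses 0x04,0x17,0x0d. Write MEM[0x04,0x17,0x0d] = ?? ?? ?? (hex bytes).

[0] 0x16->0x0a len=5 : 4c e8 c7 c4 06
[1] 0x04->0x12 len=7 : c3 31 ee 9e ac 31 4c
[2] 0x09->0x11 len=4 : 31 4c e8 c7
[3] 0x0b->0x16 len=3 : e8 c7 c4
[4] 0x17->0x13 len=4 : c7 c4 c4 06
query mem[0x04]=0xc3, mem[0x17]=0xc7, mem[0x0d]=0xc4

MEM[0x04,0x17,0x0d] = c3 c7 c4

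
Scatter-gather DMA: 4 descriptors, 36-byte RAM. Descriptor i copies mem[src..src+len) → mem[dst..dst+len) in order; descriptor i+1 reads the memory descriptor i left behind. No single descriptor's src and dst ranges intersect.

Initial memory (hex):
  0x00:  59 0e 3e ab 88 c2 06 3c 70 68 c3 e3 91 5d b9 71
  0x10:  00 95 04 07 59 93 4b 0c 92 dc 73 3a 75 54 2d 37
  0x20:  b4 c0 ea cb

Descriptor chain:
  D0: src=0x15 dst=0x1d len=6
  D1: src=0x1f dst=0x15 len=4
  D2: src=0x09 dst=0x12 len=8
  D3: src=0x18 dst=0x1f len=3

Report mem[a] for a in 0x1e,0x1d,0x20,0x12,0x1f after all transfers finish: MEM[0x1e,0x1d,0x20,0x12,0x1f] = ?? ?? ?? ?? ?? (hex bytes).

#0 dst[0x1d+6] := {0x93,0x4b,0x0c,0x92,0xdc,0x73}
#1 dst[0x15+4] := {0x0c,0x92,0xdc,0x73}
#2 dst[0x12+8] := {0x68,0xc3,0xe3,0x91,0x5d,0xb9,0x71,0x00}
#3 dst[0x1f+3] := {0x71,0x00,0x73}
query mem[0x1e]=0x4b, mem[0x1d]=0x93, mem[0x20]=0x00, mem[0x12]=0x68, mem[0x1f]=0x71

MEM[0x1e,0x1d,0x20,0x12,0x1f] = 4b 93 00 68 71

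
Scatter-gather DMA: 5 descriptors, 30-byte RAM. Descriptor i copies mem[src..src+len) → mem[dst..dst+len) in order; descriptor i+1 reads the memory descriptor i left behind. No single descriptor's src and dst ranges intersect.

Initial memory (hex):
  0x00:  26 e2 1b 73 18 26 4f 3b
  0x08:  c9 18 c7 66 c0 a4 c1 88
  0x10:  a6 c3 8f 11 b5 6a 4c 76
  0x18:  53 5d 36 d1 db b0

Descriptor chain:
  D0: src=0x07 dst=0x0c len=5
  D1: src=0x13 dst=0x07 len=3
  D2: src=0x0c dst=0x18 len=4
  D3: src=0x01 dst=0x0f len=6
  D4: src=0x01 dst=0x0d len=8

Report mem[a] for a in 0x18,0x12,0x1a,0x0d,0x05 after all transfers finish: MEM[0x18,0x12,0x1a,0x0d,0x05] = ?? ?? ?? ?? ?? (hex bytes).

D0: mem[0x0c..0x10] <- [3b c9 18 c7 66]
D1: mem[0x07..0x09] <- [11 b5 6a]
D2: mem[0x18..0x1b] <- [3b c9 18 c7]
D3: mem[0x0f..0x14] <- [e2 1b 73 18 26 4f]
D4: mem[0x0d..0x14] <- [e2 1b 73 18 26 4f 11 b5]
query mem[0x18]=0x3b, mem[0x12]=0x4f, mem[0x1a]=0x18, mem[0x0d]=0xe2, mem[0x05]=0x26

MEM[0x18,0x12,0x1a,0x0d,0x05] = 3b 4f 18 e2 26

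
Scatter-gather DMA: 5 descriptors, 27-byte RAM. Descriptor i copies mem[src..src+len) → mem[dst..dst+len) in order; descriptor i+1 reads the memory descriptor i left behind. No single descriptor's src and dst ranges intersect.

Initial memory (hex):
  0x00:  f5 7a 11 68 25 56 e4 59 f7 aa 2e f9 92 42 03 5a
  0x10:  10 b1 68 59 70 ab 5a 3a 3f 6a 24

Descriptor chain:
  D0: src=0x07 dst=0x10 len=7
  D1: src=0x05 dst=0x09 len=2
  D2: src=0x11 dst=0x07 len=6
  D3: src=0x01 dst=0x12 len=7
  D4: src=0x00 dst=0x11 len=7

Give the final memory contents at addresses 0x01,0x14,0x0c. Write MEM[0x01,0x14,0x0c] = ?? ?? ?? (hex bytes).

[0] 0x07->0x10 len=7 : 59 f7 aa 2e f9 92 42
[1] 0x05->0x09 len=2 : 56 e4
[2] 0x11->0x07 len=6 : f7 aa 2e f9 92 42
[3] 0x01->0x12 len=7 : 7a 11 68 25 56 e4 f7
[4] 0x00->0x11 len=7 : f5 7a 11 68 25 56 e4
query mem[0x01]=0x7a, mem[0x14]=0x68, mem[0x0c]=0x42

MEM[0x01,0x14,0x0c] = 7a 68 42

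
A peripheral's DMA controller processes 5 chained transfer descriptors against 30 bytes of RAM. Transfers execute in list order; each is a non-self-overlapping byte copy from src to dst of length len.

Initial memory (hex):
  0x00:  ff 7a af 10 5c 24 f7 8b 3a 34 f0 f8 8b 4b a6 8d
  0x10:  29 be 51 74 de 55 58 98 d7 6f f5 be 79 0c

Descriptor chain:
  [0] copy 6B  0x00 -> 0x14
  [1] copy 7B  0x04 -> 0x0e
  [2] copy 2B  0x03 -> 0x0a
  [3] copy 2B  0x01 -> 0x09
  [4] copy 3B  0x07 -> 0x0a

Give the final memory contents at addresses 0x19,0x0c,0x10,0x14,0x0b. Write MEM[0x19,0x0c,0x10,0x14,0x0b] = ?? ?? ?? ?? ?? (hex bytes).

MEM[0x19,0x0c,0x10,0x14,0x0b] = 24 7a f7 f0 3a

#0 dst[0x14+6] := {0xff,0x7a,0xaf,0x10,0x5c,0x24}
#1 dst[0x0e+7] := {0x5c,0x24,0xf7,0x8b,0x3a,0x34,0xf0}
#2 dst[0x0a+2] := {0x10,0x5c}
#3 dst[0x09+2] := {0x7a,0xaf}
#4 dst[0x0a+3] := {0x8b,0x3a,0x7a}
query mem[0x19]=0x24, mem[0x0c]=0x7a, mem[0x10]=0xf7, mem[0x14]=0xf0, mem[0x0b]=0x3a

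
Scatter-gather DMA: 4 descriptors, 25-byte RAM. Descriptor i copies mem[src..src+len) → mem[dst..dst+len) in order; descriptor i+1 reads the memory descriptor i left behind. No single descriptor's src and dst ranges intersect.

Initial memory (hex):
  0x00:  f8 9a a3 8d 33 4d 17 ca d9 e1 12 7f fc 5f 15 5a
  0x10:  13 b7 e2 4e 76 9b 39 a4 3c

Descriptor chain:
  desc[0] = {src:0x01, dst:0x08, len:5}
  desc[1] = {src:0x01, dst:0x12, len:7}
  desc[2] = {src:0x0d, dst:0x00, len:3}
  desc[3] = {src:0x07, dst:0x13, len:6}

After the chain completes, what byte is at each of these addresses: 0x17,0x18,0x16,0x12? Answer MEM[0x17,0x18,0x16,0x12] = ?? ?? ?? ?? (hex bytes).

MEM[0x17,0x18,0x16,0x12] = 33 4d 8d 9a

[0] 0x01->0x08 len=5 : 9a a3 8d 33 4d
[1] 0x01->0x12 len=7 : 9a a3 8d 33 4d 17 ca
[2] 0x0d->0x00 len=3 : 5f 15 5a
[3] 0x07->0x13 len=6 : ca 9a a3 8d 33 4d
query mem[0x17]=0x33, mem[0x18]=0x4d, mem[0x16]=0x8d, mem[0x12]=0x9a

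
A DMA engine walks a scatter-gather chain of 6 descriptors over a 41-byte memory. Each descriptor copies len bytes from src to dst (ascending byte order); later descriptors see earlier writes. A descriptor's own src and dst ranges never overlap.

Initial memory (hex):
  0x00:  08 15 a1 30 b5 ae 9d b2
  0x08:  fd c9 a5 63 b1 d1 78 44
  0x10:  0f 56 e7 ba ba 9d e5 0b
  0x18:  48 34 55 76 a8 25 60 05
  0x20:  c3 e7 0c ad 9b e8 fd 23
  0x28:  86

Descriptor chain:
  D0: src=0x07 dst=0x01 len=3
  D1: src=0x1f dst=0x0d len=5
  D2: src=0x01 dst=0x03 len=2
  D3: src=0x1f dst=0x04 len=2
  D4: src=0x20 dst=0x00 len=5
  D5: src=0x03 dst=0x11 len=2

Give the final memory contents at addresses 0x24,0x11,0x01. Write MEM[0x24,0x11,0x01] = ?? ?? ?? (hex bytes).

MEM[0x24,0x11,0x01] = 9b ad e7

[0] 0x07->0x01 len=3 : b2 fd c9
[1] 0x1f->0x0d len=5 : 05 c3 e7 0c ad
[2] 0x01->0x03 len=2 : b2 fd
[3] 0x1f->0x04 len=2 : 05 c3
[4] 0x20->0x00 len=5 : c3 e7 0c ad 9b
[5] 0x03->0x11 len=2 : ad 9b
query mem[0x24]=0x9b, mem[0x11]=0xad, mem[0x01]=0xe7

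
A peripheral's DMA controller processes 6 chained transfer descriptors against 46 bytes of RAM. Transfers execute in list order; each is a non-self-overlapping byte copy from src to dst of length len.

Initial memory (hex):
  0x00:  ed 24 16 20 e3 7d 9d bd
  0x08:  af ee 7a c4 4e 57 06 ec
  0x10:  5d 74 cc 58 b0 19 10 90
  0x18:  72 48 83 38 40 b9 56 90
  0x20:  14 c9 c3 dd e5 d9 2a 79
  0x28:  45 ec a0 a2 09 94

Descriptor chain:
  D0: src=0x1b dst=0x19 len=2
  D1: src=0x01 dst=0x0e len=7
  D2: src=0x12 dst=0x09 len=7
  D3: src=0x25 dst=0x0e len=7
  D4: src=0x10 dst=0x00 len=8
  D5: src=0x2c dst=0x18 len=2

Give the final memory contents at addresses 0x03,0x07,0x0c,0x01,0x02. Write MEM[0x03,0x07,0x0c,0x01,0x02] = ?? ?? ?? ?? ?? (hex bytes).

MEM[0x03,0x07,0x0c,0x01,0x02] = a0 90 19 45 ec

D0: mem[0x19..0x1a] <- [38 40]
D1: mem[0x0e..0x14] <- [24 16 20 e3 7d 9d bd]
D2: mem[0x09..0x0f] <- [7d 9d bd 19 10 90 72]
D3: mem[0x0e..0x14] <- [d9 2a 79 45 ec a0 a2]
D4: mem[0x00..0x07] <- [79 45 ec a0 a2 19 10 90]
D5: mem[0x18..0x19] <- [09 94]
query mem[0x03]=0xa0, mem[0x07]=0x90, mem[0x0c]=0x19, mem[0x01]=0x45, mem[0x02]=0xec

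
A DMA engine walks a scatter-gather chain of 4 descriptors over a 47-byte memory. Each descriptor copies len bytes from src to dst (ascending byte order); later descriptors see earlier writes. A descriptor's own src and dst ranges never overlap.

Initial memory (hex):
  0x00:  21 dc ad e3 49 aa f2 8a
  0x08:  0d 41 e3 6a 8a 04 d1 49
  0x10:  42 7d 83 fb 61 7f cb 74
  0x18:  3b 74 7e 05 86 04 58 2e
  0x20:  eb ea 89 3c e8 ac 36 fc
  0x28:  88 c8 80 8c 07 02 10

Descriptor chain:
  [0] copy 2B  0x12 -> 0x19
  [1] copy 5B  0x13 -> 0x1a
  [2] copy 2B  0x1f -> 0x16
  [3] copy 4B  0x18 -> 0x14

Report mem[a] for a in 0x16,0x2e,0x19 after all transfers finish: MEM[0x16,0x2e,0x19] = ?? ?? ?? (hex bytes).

MEM[0x16,0x2e,0x19] = fb 10 83

  after D0: wrote 2B at 0x19 = 83fb
  after D1: wrote 5B at 0x1a = fb617fcb74
  after D2: wrote 2B at 0x16 = 2eeb
  after D3: wrote 4B at 0x14 = 3b83fb61
query mem[0x16]=0xfb, mem[0x2e]=0x10, mem[0x19]=0x83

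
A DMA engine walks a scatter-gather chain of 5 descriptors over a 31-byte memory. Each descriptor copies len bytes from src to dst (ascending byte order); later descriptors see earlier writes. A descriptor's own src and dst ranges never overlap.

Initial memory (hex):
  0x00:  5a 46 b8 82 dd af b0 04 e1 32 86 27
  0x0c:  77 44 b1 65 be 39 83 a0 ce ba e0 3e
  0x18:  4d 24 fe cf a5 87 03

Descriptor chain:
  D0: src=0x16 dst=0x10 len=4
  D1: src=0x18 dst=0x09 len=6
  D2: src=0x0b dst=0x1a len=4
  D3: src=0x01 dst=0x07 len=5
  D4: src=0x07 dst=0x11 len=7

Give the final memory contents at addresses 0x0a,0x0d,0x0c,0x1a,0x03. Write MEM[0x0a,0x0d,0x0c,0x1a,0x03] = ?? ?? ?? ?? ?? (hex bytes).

D0: mem[0x10..0x13] <- [e0 3e 4d 24]
D1: mem[0x09..0x0e] <- [4d 24 fe cf a5 87]
D2: mem[0x1a..0x1d] <- [fe cf a5 87]
D3: mem[0x07..0x0b] <- [46 b8 82 dd af]
D4: mem[0x11..0x17] <- [46 b8 82 dd af cf a5]
query mem[0x0a]=0xdd, mem[0x0d]=0xa5, mem[0x0c]=0xcf, mem[0x1a]=0xfe, mem[0x03]=0x82

MEM[0x0a,0x0d,0x0c,0x1a,0x03] = dd a5 cf fe 82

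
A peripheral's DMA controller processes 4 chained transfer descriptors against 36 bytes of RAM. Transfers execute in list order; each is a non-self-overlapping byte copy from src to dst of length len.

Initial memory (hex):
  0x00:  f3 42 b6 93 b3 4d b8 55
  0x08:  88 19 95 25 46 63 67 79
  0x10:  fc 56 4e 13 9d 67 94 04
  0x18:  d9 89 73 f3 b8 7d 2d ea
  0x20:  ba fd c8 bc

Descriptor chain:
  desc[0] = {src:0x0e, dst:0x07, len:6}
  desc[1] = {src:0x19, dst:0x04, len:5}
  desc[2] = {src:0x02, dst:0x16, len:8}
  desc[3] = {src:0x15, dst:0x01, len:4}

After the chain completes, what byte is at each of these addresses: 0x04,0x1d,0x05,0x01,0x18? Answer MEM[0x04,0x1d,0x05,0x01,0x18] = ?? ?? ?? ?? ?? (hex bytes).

[0] 0x0e->0x07 len=6 : 67 79 fc 56 4e 13
[1] 0x19->0x04 len=5 : 89 73 f3 b8 7d
[2] 0x02->0x16 len=8 : b6 93 89 73 f3 b8 7d fc
[3] 0x15->0x01 len=4 : 67 b6 93 89
query mem[0x04]=0x89, mem[0x1d]=0xfc, mem[0x05]=0x73, mem[0x01]=0x67, mem[0x18]=0x89

MEM[0x04,0x1d,0x05,0x01,0x18] = 89 fc 73 67 89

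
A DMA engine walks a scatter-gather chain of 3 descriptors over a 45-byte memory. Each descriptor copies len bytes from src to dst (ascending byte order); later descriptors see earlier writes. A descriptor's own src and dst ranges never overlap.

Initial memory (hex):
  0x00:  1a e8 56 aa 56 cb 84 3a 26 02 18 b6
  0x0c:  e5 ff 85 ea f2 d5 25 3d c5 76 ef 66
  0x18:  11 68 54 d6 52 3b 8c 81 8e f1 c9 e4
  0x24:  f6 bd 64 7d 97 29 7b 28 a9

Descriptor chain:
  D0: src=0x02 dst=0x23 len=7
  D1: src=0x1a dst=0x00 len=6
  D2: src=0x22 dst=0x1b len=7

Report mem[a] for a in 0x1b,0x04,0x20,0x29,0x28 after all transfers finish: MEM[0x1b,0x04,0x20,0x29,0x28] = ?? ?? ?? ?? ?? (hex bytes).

  after D0: wrote 7B at 0x23 = 56aa56cb843a26
  after D1: wrote 6B at 0x00 = 54d6523b8c81
  after D2: wrote 7B at 0x1b = c956aa56cb843a
query mem[0x1b]=0xc9, mem[0x04]=0x8c, mem[0x20]=0x84, mem[0x29]=0x26, mem[0x28]=0x3a

MEM[0x1b,0x04,0x20,0x29,0x28] = c9 8c 84 26 3a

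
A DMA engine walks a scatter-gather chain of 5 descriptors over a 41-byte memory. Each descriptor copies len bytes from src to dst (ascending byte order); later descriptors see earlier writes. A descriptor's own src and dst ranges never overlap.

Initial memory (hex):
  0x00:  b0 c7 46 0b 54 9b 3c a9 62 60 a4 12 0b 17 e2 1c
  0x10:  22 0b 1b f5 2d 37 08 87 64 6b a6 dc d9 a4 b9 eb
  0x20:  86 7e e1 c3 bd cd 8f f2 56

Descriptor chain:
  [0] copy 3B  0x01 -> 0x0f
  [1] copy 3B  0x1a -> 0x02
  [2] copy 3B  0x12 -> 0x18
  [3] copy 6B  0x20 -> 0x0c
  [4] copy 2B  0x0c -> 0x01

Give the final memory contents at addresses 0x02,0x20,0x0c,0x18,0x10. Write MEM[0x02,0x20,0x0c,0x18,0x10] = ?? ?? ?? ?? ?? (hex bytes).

D0: mem[0x0f..0x11] <- [c7 46 0b]
D1: mem[0x02..0x04] <- [a6 dc d9]
D2: mem[0x18..0x1a] <- [1b f5 2d]
D3: mem[0x0c..0x11] <- [86 7e e1 c3 bd cd]
D4: mem[0x01..0x02] <- [86 7e]
query mem[0x02]=0x7e, mem[0x20]=0x86, mem[0x0c]=0x86, mem[0x18]=0x1b, mem[0x10]=0xbd

MEM[0x02,0x20,0x0c,0x18,0x10] = 7e 86 86 1b bd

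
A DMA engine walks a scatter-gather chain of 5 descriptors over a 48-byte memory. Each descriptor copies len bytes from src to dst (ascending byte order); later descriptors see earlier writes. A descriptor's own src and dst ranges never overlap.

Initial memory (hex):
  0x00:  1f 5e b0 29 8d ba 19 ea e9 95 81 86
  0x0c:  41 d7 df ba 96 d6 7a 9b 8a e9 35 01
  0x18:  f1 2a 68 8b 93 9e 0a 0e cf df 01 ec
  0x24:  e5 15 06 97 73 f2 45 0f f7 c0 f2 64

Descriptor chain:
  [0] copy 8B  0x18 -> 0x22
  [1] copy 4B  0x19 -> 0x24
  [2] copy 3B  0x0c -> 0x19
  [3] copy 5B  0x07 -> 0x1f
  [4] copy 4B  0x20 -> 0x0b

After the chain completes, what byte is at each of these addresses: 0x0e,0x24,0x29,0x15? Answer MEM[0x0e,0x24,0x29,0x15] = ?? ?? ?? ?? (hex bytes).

  after D0: wrote 8B at 0x22 = f12a688b939e0a0e
  after D1: wrote 4B at 0x24 = 2a688b93
  after D2: wrote 3B at 0x19 = 41d7df
  after D3: wrote 5B at 0x1f = eae9958186
  after D4: wrote 4B at 0x0b = e9958186
query mem[0x0e]=0x86, mem[0x24]=0x2a, mem[0x29]=0x0e, mem[0x15]=0xe9

MEM[0x0e,0x24,0x29,0x15] = 86 2a 0e e9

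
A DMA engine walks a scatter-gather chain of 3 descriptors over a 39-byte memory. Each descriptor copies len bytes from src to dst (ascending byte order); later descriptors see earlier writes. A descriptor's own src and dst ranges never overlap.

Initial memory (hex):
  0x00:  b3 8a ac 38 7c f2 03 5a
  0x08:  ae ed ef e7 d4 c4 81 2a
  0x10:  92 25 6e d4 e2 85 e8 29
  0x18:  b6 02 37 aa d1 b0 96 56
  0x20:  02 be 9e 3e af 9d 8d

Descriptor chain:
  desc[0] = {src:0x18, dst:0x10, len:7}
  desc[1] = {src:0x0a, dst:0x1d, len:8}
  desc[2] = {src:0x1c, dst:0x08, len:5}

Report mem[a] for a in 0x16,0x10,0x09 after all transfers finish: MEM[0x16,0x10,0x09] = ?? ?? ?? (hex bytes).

MEM[0x16,0x10,0x09] = 96 b6 ef

[0] 0x18->0x10 len=7 : b6 02 37 aa d1 b0 96
[1] 0x0a->0x1d len=8 : ef e7 d4 c4 81 2a b6 02
[2] 0x1c->0x08 len=5 : d1 ef e7 d4 c4
query mem[0x16]=0x96, mem[0x10]=0xb6, mem[0x09]=0xef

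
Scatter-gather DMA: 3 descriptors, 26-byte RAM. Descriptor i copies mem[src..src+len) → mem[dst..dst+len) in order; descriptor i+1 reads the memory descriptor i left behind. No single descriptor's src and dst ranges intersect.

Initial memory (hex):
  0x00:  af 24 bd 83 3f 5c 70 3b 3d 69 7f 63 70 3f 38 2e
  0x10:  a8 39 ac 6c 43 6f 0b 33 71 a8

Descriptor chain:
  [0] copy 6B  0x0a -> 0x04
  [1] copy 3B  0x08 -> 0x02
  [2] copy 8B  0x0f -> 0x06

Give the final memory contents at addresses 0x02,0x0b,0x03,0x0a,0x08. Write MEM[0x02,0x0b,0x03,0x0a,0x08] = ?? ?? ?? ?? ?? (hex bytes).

[0] 0x0a->0x04 len=6 : 7f 63 70 3f 38 2e
[1] 0x08->0x02 len=3 : 38 2e 7f
[2] 0x0f->0x06 len=8 : 2e a8 39 ac 6c 43 6f 0b
query mem[0x02]=0x38, mem[0x0b]=0x43, mem[0x03]=0x2e, mem[0x0a]=0x6c, mem[0x08]=0x39

MEM[0x02,0x0b,0x03,0x0a,0x08] = 38 43 2e 6c 39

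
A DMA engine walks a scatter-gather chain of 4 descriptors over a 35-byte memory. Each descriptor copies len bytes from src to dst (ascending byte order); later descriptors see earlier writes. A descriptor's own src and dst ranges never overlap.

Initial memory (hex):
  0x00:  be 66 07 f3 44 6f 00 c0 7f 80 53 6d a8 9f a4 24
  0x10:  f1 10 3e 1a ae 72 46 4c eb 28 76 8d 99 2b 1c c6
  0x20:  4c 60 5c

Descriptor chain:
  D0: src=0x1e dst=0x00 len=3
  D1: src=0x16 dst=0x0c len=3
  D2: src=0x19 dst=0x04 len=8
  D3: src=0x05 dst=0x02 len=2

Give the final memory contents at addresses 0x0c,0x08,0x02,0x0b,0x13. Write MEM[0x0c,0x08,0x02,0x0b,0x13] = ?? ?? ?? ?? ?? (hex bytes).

MEM[0x0c,0x08,0x02,0x0b,0x13] = 46 2b 76 4c 1a

D0: mem[0x00..0x02] <- [1c c6 4c]
D1: mem[0x0c..0x0e] <- [46 4c eb]
D2: mem[0x04..0x0b] <- [28 76 8d 99 2b 1c c6 4c]
D3: mem[0x02..0x03] <- [76 8d]
query mem[0x0c]=0x46, mem[0x08]=0x2b, mem[0x02]=0x76, mem[0x0b]=0x4c, mem[0x13]=0x1a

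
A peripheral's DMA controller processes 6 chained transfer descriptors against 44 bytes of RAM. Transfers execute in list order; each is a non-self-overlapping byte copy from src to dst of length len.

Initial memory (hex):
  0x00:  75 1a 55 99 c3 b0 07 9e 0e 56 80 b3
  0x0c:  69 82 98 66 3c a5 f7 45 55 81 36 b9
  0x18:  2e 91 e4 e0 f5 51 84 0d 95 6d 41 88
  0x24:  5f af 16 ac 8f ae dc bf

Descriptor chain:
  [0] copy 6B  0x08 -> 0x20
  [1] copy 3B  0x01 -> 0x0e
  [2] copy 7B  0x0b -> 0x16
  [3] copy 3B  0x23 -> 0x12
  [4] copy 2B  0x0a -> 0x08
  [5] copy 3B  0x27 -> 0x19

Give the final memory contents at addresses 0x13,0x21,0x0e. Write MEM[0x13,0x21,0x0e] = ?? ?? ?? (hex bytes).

  after D0: wrote 6B at 0x20 = 0e5680b36982
  after D1: wrote 3B at 0x0e = 1a5599
  after D2: wrote 7B at 0x16 = b369821a5599a5
  after D3: wrote 3B at 0x12 = b36982
  after D4: wrote 2B at 0x08 = 80b3
  after D5: wrote 3B at 0x19 = ac8fae
query mem[0x13]=0x69, mem[0x21]=0x56, mem[0x0e]=0x1a

MEM[0x13,0x21,0x0e] = 69 56 1a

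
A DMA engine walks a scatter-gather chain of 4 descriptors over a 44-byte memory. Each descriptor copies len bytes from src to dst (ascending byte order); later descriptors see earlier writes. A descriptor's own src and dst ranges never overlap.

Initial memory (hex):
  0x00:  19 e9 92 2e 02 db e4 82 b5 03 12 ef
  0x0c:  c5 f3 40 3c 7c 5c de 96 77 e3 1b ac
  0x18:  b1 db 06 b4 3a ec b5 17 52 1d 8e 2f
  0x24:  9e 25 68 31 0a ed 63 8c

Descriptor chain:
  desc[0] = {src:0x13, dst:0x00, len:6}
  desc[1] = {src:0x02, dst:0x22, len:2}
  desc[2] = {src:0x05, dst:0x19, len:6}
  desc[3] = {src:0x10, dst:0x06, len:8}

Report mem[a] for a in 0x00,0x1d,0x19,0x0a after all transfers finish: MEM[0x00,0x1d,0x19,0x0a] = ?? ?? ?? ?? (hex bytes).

D0: mem[0x00..0x05] <- [96 77 e3 1b ac b1]
D1: mem[0x22..0x23] <- [e3 1b]
D2: mem[0x19..0x1e] <- [b1 e4 82 b5 03 12]
D3: mem[0x06..0x0d] <- [7c 5c de 96 77 e3 1b ac]
query mem[0x00]=0x96, mem[0x1d]=0x03, mem[0x19]=0xb1, mem[0x0a]=0x77

MEM[0x00,0x1d,0x19,0x0a] = 96 03 b1 77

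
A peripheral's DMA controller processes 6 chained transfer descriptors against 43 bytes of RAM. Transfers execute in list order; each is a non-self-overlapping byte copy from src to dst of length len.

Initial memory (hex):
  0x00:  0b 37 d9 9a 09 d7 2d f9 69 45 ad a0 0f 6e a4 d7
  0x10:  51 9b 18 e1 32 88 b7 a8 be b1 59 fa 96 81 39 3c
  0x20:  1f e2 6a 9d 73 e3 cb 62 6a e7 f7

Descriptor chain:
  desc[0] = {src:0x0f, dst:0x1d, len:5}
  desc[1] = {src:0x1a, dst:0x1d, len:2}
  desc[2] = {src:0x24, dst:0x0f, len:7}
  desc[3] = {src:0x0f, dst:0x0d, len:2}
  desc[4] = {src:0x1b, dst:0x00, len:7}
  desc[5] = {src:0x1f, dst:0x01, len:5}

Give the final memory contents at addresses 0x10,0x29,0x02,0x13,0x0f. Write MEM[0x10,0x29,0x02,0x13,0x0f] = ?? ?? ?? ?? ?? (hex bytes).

D0: mem[0x1d..0x21] <- [d7 51 9b 18 e1]
D1: mem[0x1d..0x1e] <- [59 fa]
D2: mem[0x0f..0x15] <- [73 e3 cb 62 6a e7 f7]
D3: mem[0x0d..0x0e] <- [73 e3]
D4: mem[0x00..0x06] <- [fa 96 59 fa 9b 18 e1]
D5: mem[0x01..0x05] <- [9b 18 e1 6a 9d]
query mem[0x10]=0xe3, mem[0x29]=0xe7, mem[0x02]=0x18, mem[0x13]=0x6a, mem[0x0f]=0x73

MEM[0x10,0x29,0x02,0x13,0x0f] = e3 e7 18 6a 73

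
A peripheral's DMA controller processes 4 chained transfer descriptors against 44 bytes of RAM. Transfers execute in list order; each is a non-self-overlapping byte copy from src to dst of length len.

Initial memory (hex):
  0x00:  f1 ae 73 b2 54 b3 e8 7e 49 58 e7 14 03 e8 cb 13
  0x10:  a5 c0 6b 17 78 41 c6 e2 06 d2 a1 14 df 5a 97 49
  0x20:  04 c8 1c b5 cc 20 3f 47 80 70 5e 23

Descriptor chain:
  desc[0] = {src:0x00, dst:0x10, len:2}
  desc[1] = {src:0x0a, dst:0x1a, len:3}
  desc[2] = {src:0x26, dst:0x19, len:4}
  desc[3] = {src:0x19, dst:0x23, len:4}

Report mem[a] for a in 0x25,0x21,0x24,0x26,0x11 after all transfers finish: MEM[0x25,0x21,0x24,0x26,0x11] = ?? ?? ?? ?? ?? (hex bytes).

D0: mem[0x10..0x11] <- [f1 ae]
D1: mem[0x1a..0x1c] <- [e7 14 03]
D2: mem[0x19..0x1c] <- [3f 47 80 70]
D3: mem[0x23..0x26] <- [3f 47 80 70]
query mem[0x25]=0x80, mem[0x21]=0xc8, mem[0x24]=0x47, mem[0x26]=0x70, mem[0x11]=0xae

MEM[0x25,0x21,0x24,0x26,0x11] = 80 c8 47 70 ae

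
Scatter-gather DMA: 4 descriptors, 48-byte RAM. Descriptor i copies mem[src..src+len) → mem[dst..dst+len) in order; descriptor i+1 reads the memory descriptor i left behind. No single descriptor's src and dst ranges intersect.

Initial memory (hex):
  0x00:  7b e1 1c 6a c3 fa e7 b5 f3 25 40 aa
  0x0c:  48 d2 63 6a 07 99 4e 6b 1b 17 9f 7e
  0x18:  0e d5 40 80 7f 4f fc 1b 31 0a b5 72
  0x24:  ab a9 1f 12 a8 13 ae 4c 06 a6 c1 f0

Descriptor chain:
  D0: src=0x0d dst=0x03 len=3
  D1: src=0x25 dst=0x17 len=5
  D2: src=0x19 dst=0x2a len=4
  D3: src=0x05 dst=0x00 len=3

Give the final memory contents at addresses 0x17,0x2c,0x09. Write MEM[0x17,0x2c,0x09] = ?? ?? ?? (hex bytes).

MEM[0x17,0x2c,0x09] = a9 13 25

  after D0: wrote 3B at 0x03 = d2636a
  after D1: wrote 5B at 0x17 = a91f12a813
  after D2: wrote 4B at 0x2a = 12a8137f
  after D3: wrote 3B at 0x00 = 6ae7b5
query mem[0x17]=0xa9, mem[0x2c]=0x13, mem[0x09]=0x25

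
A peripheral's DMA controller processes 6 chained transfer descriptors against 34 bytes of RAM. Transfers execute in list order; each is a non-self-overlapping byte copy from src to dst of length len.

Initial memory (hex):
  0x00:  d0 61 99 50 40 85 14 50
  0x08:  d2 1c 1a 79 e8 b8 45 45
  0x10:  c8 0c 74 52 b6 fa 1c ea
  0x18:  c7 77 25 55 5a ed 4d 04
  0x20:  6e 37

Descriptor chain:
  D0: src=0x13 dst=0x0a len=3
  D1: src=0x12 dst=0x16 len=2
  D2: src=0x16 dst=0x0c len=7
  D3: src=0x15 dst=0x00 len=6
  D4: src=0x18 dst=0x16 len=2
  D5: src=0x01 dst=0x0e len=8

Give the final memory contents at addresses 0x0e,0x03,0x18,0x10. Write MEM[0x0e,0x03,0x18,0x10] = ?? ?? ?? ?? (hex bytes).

MEM[0x0e,0x03,0x18,0x10] = 74 c7 c7 c7

D0: mem[0x0a..0x0c] <- [52 b6 fa]
D1: mem[0x16..0x17] <- [74 52]
D2: mem[0x0c..0x12] <- [74 52 c7 77 25 55 5a]
D3: mem[0x00..0x05] <- [fa 74 52 c7 77 25]
D4: mem[0x16..0x17] <- [c7 77]
D5: mem[0x0e..0x15] <- [74 52 c7 77 25 14 50 d2]
query mem[0x0e]=0x74, mem[0x03]=0xc7, mem[0x18]=0xc7, mem[0x10]=0xc7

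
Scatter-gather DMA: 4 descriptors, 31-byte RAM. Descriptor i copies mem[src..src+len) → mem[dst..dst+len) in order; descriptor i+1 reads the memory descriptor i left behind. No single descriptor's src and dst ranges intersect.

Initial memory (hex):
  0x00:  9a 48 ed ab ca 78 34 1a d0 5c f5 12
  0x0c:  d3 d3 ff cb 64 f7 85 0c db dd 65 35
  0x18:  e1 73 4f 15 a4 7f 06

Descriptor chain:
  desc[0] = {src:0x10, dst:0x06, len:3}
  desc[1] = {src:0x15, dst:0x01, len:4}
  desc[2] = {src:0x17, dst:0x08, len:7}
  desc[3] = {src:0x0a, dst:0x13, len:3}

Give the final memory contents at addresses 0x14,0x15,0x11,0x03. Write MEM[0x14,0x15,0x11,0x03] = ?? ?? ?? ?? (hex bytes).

MEM[0x14,0x15,0x11,0x03] = 4f 15 f7 35

#0 dst[0x06+3] := {0x64,0xf7,0x85}
#1 dst[0x01+4] := {0xdd,0x65,0x35,0xe1}
#2 dst[0x08+7] := {0x35,0xe1,0x73,0x4f,0x15,0xa4,0x7f}
#3 dst[0x13+3] := {0x73,0x4f,0x15}
query mem[0x14]=0x4f, mem[0x15]=0x15, mem[0x11]=0xf7, mem[0x03]=0x35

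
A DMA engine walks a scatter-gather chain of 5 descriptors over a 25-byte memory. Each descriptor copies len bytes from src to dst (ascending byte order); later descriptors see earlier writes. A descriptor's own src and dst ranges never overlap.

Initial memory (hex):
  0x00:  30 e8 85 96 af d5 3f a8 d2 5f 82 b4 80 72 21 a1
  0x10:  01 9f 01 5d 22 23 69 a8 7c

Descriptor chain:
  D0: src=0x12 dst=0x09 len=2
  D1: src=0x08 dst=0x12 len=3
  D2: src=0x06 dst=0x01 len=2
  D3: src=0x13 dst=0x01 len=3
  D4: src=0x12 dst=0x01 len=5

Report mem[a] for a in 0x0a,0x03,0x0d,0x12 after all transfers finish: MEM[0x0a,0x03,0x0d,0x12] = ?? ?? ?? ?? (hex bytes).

MEM[0x0a,0x03,0x0d,0x12] = 5d 5d 72 d2

  after D0: wrote 2B at 0x09 = 015d
  after D1: wrote 3B at 0x12 = d2015d
  after D2: wrote 2B at 0x01 = 3fa8
  after D3: wrote 3B at 0x01 = 015d23
  after D4: wrote 5B at 0x01 = d2015d2369
query mem[0x0a]=0x5d, mem[0x03]=0x5d, mem[0x0d]=0x72, mem[0x12]=0xd2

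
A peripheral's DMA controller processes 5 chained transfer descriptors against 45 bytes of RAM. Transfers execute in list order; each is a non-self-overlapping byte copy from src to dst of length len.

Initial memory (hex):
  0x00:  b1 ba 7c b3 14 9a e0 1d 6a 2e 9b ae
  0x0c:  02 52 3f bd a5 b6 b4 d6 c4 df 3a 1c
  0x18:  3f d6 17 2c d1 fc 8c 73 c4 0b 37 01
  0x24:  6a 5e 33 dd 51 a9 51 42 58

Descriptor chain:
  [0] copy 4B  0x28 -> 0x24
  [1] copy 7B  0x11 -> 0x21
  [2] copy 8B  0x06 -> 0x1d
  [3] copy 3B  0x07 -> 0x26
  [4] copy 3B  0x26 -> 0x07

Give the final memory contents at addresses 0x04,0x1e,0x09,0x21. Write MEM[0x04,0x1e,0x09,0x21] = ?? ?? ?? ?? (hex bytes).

[0] 0x28->0x24 len=4 : 51 a9 51 42
[1] 0x11->0x21 len=7 : b6 b4 d6 c4 df 3a 1c
[2] 0x06->0x1d len=8 : e0 1d 6a 2e 9b ae 02 52
[3] 0x07->0x26 len=3 : 1d 6a 2e
[4] 0x26->0x07 len=3 : 1d 6a 2e
query mem[0x04]=0x14, mem[0x1e]=0x1d, mem[0x09]=0x2e, mem[0x21]=0x9b

MEM[0x04,0x1e,0x09,0x21] = 14 1d 2e 9b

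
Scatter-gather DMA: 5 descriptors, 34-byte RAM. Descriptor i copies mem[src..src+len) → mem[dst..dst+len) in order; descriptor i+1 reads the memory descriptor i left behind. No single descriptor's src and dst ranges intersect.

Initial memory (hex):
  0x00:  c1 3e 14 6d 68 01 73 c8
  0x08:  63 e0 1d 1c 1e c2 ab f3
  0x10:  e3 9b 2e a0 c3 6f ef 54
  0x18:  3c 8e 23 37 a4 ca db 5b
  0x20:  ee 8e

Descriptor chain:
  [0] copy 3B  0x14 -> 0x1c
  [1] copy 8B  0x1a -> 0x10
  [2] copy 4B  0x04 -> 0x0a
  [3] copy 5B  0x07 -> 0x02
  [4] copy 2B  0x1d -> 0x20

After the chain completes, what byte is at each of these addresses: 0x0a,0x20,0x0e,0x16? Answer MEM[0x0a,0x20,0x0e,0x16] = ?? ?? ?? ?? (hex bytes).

D0: mem[0x1c..0x1e] <- [c3 6f ef]
D1: mem[0x10..0x17] <- [23 37 c3 6f ef 5b ee 8e]
D2: mem[0x0a..0x0d] <- [68 01 73 c8]
D3: mem[0x02..0x06] <- [c8 63 e0 68 01]
D4: mem[0x20..0x21] <- [6f ef]
query mem[0x0a]=0x68, mem[0x20]=0x6f, mem[0x0e]=0xab, mem[0x16]=0xee

MEM[0x0a,0x20,0x0e,0x16] = 68 6f ab ee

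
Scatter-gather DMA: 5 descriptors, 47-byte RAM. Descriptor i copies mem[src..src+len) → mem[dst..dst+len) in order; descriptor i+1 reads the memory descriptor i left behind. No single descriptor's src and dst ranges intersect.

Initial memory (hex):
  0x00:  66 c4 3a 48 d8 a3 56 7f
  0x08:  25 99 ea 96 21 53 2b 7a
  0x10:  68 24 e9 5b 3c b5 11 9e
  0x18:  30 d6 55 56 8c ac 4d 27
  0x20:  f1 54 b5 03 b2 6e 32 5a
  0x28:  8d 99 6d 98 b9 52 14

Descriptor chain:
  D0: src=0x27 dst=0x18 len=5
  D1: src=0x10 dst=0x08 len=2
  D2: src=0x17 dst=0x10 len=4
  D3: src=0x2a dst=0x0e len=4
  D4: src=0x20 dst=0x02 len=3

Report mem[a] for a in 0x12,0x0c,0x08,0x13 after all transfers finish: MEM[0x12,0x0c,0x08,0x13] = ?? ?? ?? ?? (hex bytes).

MEM[0x12,0x0c,0x08,0x13] = 8d 21 68 99

  after D0: wrote 5B at 0x18 = 5a8d996d98
  after D1: wrote 2B at 0x08 = 6824
  after D2: wrote 4B at 0x10 = 9e5a8d99
  after D3: wrote 4B at 0x0e = 6d98b952
  after D4: wrote 3B at 0x02 = f154b5
query mem[0x12]=0x8d, mem[0x0c]=0x21, mem[0x08]=0x68, mem[0x13]=0x99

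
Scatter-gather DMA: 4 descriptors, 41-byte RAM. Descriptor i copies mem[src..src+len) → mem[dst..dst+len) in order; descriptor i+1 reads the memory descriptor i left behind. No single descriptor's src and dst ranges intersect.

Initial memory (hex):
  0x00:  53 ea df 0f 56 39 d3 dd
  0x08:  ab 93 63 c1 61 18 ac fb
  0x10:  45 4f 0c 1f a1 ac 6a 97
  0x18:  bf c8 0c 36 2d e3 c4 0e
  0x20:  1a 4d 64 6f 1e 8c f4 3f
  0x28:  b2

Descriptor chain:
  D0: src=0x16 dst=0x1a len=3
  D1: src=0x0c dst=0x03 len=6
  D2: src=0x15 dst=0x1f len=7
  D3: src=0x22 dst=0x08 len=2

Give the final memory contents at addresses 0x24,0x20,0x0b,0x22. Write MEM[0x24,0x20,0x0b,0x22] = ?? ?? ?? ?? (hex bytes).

MEM[0x24,0x20,0x0b,0x22] = 6a 6a c1 bf

[0] 0x16->0x1a len=3 : 6a 97 bf
[1] 0x0c->0x03 len=6 : 61 18 ac fb 45 4f
[2] 0x15->0x1f len=7 : ac 6a 97 bf c8 6a 97
[3] 0x22->0x08 len=2 : bf c8
query mem[0x24]=0x6a, mem[0x20]=0x6a, mem[0x0b]=0xc1, mem[0x22]=0xbf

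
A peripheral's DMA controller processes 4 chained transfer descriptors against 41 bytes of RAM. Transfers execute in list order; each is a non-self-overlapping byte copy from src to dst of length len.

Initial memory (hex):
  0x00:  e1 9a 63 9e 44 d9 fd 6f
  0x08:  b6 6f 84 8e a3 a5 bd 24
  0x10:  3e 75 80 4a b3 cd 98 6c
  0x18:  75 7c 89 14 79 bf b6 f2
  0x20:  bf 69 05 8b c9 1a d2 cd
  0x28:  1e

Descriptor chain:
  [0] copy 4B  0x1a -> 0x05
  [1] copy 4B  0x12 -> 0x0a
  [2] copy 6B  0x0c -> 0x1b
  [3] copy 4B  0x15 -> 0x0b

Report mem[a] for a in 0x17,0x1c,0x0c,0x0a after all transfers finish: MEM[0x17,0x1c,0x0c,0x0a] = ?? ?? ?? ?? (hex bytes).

MEM[0x17,0x1c,0x0c,0x0a] = 6c cd 98 80

D0: mem[0x05..0x08] <- [89 14 79 bf]
D1: mem[0x0a..0x0d] <- [80 4a b3 cd]
D2: mem[0x1b..0x20] <- [b3 cd bd 24 3e 75]
D3: mem[0x0b..0x0e] <- [cd 98 6c 75]
query mem[0x17]=0x6c, mem[0x1c]=0xcd, mem[0x0c]=0x98, mem[0x0a]=0x80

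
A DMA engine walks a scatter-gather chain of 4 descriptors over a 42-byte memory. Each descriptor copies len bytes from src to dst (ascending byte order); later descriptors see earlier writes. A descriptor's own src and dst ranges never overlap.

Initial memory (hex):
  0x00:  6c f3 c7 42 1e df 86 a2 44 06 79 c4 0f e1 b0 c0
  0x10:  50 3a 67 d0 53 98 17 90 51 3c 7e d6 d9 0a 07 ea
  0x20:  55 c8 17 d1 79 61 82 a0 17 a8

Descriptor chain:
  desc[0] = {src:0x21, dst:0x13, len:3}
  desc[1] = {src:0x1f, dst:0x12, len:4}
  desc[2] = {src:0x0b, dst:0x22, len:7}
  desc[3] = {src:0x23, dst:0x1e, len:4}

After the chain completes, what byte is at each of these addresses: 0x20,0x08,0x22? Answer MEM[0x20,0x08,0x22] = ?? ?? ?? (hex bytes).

D0: mem[0x13..0x15] <- [c8 17 d1]
D1: mem[0x12..0x15] <- [ea 55 c8 17]
D2: mem[0x22..0x28] <- [c4 0f e1 b0 c0 50 3a]
D3: mem[0x1e..0x21] <- [0f e1 b0 c0]
query mem[0x20]=0xb0, mem[0x08]=0x44, mem[0x22]=0xc4

MEM[0x20,0x08,0x22] = b0 44 c4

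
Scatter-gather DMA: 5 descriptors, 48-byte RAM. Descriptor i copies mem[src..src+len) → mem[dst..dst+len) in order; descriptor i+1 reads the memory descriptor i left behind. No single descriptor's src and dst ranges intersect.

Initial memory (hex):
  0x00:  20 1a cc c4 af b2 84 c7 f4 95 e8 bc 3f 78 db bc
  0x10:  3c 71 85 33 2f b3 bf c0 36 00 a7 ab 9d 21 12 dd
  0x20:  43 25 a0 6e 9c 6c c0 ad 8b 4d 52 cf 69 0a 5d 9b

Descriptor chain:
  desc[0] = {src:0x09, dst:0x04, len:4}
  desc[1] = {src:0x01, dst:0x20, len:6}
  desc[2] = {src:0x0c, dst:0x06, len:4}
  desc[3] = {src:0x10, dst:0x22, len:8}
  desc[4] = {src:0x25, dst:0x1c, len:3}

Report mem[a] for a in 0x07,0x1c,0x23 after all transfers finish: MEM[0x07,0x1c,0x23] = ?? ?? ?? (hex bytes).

  after D0: wrote 4B at 0x04 = 95e8bc3f
  after D1: wrote 6B at 0x20 = 1accc495e8bc
  after D2: wrote 4B at 0x06 = 3f78dbbc
  after D3: wrote 8B at 0x22 = 3c7185332fb3bfc0
  after D4: wrote 3B at 0x1c = 332fb3
query mem[0x07]=0x78, mem[0x1c]=0x33, mem[0x23]=0x71

MEM[0x07,0x1c,0x23] = 78 33 71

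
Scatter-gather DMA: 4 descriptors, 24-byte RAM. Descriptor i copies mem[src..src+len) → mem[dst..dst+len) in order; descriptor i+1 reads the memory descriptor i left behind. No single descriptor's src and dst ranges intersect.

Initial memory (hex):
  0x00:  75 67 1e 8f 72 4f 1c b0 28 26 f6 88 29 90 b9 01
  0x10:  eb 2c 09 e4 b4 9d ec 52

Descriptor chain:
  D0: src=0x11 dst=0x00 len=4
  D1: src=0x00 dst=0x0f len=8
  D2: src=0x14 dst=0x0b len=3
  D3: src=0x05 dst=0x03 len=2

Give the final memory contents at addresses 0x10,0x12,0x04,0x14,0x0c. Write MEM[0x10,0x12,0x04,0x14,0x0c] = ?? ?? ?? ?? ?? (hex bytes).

  after D0: wrote 4B at 0x00 = 2c09e4b4
  after D1: wrote 8B at 0x0f = 2c09e4b4724f1cb0
  after D2: wrote 3B at 0x0b = 4f1cb0
  after D3: wrote 2B at 0x03 = 4f1c
query mem[0x10]=0x09, mem[0x12]=0xb4, mem[0x04]=0x1c, mem[0x14]=0x4f, mem[0x0c]=0x1c

MEM[0x10,0x12,0x04,0x14,0x0c] = 09 b4 1c 4f 1c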